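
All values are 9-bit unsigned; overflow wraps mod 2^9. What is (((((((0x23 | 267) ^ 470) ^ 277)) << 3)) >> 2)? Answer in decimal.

0x23 = 000100011
267 = 100001011
→ | → 100101011 = 299
470 = 111010110
→ ^ → 011111101 = 253
277 = 100010101
→ ^ → 111101000 = 488
→ << 3 (mod 2^9) → 101000000 = 320
→ >> 2 → 001010000 = 80

80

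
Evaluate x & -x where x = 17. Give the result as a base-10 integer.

x = 10001 = 17
-x (two's complement) = …01111
AND   = 00001 = 1
(x & -x isolates the lowest set bit of x.)

1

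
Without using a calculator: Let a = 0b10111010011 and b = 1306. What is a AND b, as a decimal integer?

a = 10111010011
1306 = 10100011010
AND → 10100010010 = 1298

1298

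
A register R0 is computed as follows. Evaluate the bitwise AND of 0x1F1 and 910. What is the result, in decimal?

0x1F1 = 0111110001
910 = 1110001110
AND → 0110000000 = 384

384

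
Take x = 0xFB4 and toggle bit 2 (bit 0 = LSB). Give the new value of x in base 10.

x = 0111110110100
bit 2 is currently 1; toggle it via x ^ (1 << 2) = x ^ 4
→ 0111110110000 = 4016

4016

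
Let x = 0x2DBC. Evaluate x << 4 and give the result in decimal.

187328

0x2DBC = 000010110110111100
shift left by 4 → 101101101111000000 = 187328
(equivalently, 11708 × 2^4 = 11708 × 16)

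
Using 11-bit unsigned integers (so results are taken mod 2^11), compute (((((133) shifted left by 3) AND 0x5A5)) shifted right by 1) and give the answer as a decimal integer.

528

133 = 00010000101
→ shifted left by 3 (mod 2^11) → 10000101000 = 1064
0x5A5 = 10110100101
→ AND → 10000100000 = 1056
→ shifted right by 1 → 01000010000 = 528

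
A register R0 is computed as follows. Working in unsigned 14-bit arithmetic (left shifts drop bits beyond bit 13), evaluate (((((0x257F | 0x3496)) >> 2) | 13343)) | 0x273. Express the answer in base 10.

16255

0x257F = 10010101111111
0x3496 = 11010010010110
→ | → 11010111111111 = 13823
→ >> 2 → 00110101111111 = 3455
13343 = 11010000011111
→ | → 11110101111111 = 15743
0x273 = 00001001110011
→ | → 11111101111111 = 16255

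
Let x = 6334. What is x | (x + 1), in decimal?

6335

x = 1100010111110 = 6334
x + 1 = 1100010111111
OR    = 1100010111111 = 6335
(x | (x + 1) sets the lowest cleared bit.)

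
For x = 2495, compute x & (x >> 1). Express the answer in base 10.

159

x = 100110111111 = 2495
x>>1 = 010011011111
AND  = 000010011111 = 159
(x & (x >> 1) has a 1 wherever x has two consecutive 1 bits.)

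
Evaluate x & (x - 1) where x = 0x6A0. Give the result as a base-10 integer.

x = 11010100000 = 1696
x - 1 = 11010011111
AND   = 11010000000 = 1664
(x & (x - 1) clears the lowest set bit of x.)

1664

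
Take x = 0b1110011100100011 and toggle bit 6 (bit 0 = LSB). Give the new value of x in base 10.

59235

x = 1110011100100011
bit 6 is currently 0; toggle it via x ^ (1 << 6) = x ^ 64
→ 1110011101100011 = 59235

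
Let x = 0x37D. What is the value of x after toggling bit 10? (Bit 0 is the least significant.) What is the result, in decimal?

1917

x = 001101111101
bit 10 is currently 0; toggle it via x ^ (1 << 10) = x ^ 1024
→ 011101111101 = 1917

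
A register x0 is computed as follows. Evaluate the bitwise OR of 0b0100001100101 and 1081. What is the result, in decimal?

3197

a = 100001100101
1081 = 010000111001
 OR → 110001111101 = 3197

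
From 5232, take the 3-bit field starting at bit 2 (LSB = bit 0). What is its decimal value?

v = 1010001110000
Shift right by 2: 10100011100
Mask low 3 bits: 100 = 4

4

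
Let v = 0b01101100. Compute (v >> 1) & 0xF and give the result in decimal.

6

v = 01101100
Shift right by 1: 0110110
Mask low 4 bits: 0110 = 6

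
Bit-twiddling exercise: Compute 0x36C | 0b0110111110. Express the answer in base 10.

0x36C = 1101101100
b = 0110111110
 OR → 1111111110 = 1022

1022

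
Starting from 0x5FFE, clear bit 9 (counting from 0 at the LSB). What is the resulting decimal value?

x = 101111111111110
bit 9 is currently 1; clear it via x & ~(1 << 9) = x & ~512
→ 101110111111110 = 24062

24062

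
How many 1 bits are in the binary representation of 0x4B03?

0x4B03 = 100101100000011
Count the 1s: 1 + 1 + 1 + 1 + 1 + 1 = 6

6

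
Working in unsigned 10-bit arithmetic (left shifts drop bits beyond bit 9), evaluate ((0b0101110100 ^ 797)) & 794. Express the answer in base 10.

0b0101110100 = 0101110100
797 = 1100011101
→ ^ → 1001101001 = 617
794 = 1100011010
→ & → 1000001000 = 520

520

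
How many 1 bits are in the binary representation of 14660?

14660 = 11100101000100
Count the 1s: 1 + 1 + 1 + 1 + 1 + 1 = 6

6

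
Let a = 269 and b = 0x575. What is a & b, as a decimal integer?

269 = 00100001101
0x575 = 10101110101
AND → 00100000101 = 261

261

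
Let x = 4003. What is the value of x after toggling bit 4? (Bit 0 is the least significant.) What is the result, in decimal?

4019

x = 111110100011
bit 4 is currently 0; toggle it via x ^ (1 << 4) = x ^ 16
→ 111110110011 = 4019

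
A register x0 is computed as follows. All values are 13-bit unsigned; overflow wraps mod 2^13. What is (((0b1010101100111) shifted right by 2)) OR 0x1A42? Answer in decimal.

0b1010101100111 = 1010101100111
→ shifted right by 2 → 0010101011001 = 1369
0x1A42 = 1101001000010
→ OR → 1111101011011 = 8027

8027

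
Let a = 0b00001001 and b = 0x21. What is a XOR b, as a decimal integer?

a = 001001
0x21 = 100001
XOR → 101000 = 40

40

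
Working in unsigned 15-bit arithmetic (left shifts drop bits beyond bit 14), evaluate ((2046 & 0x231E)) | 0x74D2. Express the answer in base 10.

2046 = 000011111111110
0x231E = 010001100011110
→ & → 000001100011110 = 798
0x74D2 = 111010011010010
→ | → 111011111011110 = 30686

30686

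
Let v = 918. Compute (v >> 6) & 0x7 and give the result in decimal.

v = 1110010110
Shift right by 6: 1110
Mask low 3 bits: 110 = 6

6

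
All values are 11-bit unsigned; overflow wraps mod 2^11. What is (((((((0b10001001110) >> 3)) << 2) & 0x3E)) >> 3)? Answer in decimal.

0b10001001110 = 10001001110
→ >> 3 → 00010001001 = 137
→ << 2 (mod 2^11) → 01000100100 = 548
0x3E = 00000111110
→ & → 00000100100 = 36
→ >> 3 → 00000000100 = 4

4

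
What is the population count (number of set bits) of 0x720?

0x720 = 11100100000
Count the 1s: 1 + 1 + 1 + 1 = 4

4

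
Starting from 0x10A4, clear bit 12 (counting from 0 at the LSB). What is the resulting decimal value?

x = 1000010100100
bit 12 is currently 1; clear it via x & ~(1 << 12) = x & ~4096
→ 0000010100100 = 164

164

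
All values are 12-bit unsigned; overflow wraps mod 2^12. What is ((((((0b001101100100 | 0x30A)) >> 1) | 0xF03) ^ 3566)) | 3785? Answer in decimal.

0b001101100100 = 001101100100
0x30A = 001100001010
→ | → 001101101110 = 878
→ >> 1 → 000110110111 = 439
0xF03 = 111100000011
→ | → 111110110111 = 4023
3566 = 110111101110
→ ^ → 001001011001 = 601
3785 = 111011001001
→ | → 111011011001 = 3801

3801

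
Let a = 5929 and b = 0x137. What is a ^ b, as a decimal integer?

5929 = 1011100101001
0x137 = 0000100110111
XOR → 1011000011110 = 5662

5662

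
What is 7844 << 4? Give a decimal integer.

125504

7844 = 00001111010100100
shift left by 4 → 11110101001000000 = 125504
(equivalently, 7844 × 2^4 = 7844 × 16)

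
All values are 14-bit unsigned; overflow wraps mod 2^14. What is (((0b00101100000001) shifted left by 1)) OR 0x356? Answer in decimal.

5974

0b00101100000001 = 00101100000001
→ shifted left by 1 (mod 2^14) → 01011000000010 = 5634
0x356 = 00001101010110
→ OR → 01011101010110 = 5974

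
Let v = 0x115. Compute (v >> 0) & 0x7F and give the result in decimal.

v = 00100010101
Shift right by 0: 00100010101
Mask low 7 bits: 0010101 = 21

21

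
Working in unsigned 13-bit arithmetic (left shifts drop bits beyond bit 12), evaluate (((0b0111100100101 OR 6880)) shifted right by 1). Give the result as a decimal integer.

4082

0b0111100100101 = 0111100100101
6880 = 1101011100000
→ OR → 1111111100101 = 8165
→ shifted right by 1 → 0111111110010 = 4082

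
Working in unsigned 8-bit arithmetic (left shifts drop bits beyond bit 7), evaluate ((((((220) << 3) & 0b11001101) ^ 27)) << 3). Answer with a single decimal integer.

220 = 11011100
→ << 3 (mod 2^8) → 11100000 = 224
0b11001101 = 11001101
→ & → 11000000 = 192
27 = 00011011
→ ^ → 11011011 = 219
→ << 3 (mod 2^8) → 11011000 = 216

216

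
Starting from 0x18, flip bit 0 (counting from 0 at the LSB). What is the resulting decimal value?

25

x = 00011000
bit 0 is currently 0; toggle it via x ^ (1 << 0) = x ^ 1
→ 00011001 = 25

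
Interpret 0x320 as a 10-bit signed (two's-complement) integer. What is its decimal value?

-224

pattern = 1100100000 (MSB is 1 ⇒ negative)
Invert: 0011011111, add 1 → 0011100000 = 224, so the value is -224.
(Equivalently: 800 - 2^10 = 800 - 1024 = -224.)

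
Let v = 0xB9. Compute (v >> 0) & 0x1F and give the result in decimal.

25

v = 10111001
Shift right by 0: 10111001
Mask low 5 bits: 11001 = 25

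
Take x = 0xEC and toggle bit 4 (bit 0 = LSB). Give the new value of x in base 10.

252

x = 011101100
bit 4 is currently 0; toggle it via x ^ (1 << 4) = x ^ 16
→ 011111100 = 252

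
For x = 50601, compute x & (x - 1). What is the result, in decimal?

x = 1100010110101001 = 50601
x - 1 = 1100010110101000
AND   = 1100010110101000 = 50600
(x & (x - 1) clears the lowest set bit of x.)

50600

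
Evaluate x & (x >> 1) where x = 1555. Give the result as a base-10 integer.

x = 11000010011 = 1555
x>>1 = 01100001001
AND  = 01000000001 = 513
(x & (x >> 1) has a 1 wherever x has two consecutive 1 bits.)

513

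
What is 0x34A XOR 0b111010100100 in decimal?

3566

0x34A = 001101001010
b = 111010100100
XOR → 110111101110 = 3566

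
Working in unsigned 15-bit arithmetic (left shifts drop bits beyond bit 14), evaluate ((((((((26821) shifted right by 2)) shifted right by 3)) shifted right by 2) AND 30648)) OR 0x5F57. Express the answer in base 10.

24535

26821 = 110100011000101
→ shifted right by 2 → 001101000110001 = 6705
→ shifted right by 3 → 000001101000110 = 838
→ shifted right by 2 → 000000011010001 = 209
30648 = 111011110111000
→ AND → 000000010010000 = 144
0x5F57 = 101111101010111
→ OR → 101111111010111 = 24535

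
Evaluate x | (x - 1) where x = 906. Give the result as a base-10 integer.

907

x = 1110001010 = 906
x - 1 = 1110001001
OR    = 1110001011 = 907
(x | (x - 1) sets all bits below the lowest set bit.)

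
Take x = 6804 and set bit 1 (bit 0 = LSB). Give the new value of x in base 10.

6806

x = 01101010010100
bit 1 is currently 0; set it via x | (1 << 1) = x | 2
→ 01101010010110 = 6806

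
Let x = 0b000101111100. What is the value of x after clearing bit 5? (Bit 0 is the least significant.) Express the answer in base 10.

x = 000101111100
bit 5 is currently 1; clear it via x & ~(1 << 5) = x & ~32
→ 000101011100 = 348

348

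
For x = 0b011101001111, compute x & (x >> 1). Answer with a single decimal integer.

775

x = 11101001111 = 1871
x>>1 = 01110100111
AND  = 01100000111 = 775
(x & (x >> 1) has a 1 wherever x has two consecutive 1 bits.)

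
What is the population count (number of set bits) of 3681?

6

3681 = 111001100001
Count the 1s: 1 + 1 + 1 + 1 + 1 + 1 = 6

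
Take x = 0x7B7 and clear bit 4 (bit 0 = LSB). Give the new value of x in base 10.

x = 11110110111
bit 4 is currently 1; clear it via x & ~(1 << 4) = x & ~16
→ 11110100111 = 1959

1959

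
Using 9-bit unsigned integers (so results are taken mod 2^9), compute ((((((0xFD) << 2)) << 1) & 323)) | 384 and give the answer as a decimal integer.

448

0xFD = 011111101
→ << 2 (mod 2^9) → 111110100 = 500
→ << 1 (mod 2^9) → 111101000 = 488
323 = 101000011
→ & → 101000000 = 320
384 = 110000000
→ | → 111000000 = 448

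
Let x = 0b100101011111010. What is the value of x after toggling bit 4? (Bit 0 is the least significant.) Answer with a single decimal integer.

19178

x = 100101011111010
bit 4 is currently 1; toggle it via x ^ (1 << 4) = x ^ 16
→ 100101011101010 = 19178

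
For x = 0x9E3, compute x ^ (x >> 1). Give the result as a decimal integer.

3346

x = 100111100011 = 2531
x>>1 = 010011110001
XOR  = 110100010010 = 3346
(x ^ (x >> 1) gives the standard binary-reflected Gray code of x.)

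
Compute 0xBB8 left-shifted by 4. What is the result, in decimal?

0xBB8 = 0000101110111000
shift left by 4 → 1011101110000000 = 48000
(equivalently, 3000 × 2^4 = 3000 × 16)

48000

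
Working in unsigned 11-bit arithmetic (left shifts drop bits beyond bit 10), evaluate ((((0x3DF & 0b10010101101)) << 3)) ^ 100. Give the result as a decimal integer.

1036

0x3DF = 01111011111
0b10010101101 = 10010101101
→ & → 00010001101 = 141
→ << 3 (mod 2^11) → 10001101000 = 1128
100 = 00001100100
→ ^ → 10000001100 = 1036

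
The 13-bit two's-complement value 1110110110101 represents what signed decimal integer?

-587

pattern = 1110110110101 (MSB is 1 ⇒ negative)
Invert: 0001001001010, add 1 → 0001001001011 = 587, so the value is -587.
(Equivalently: 7605 - 2^13 = 7605 - 8192 = -587.)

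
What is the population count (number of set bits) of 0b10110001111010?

8

n = 10110001111010
Count the 1s: 1 + 1 + 1 + 1 + 1 + 1 + 1 + 1 = 8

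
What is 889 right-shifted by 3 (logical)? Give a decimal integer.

111

889 = 1101111001
shift right by 3 → 0001101111 = 111
(equivalently, floor(889 / 8))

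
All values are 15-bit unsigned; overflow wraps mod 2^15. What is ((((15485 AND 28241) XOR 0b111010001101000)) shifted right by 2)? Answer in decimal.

5646

15485 = 011110001111101
28241 = 110111001010001
→ AND → 010110001010001 = 11345
0b111010001101000 = 111010001101000
→ XOR → 101100000111001 = 22585
→ shifted right by 2 → 001011000001110 = 5646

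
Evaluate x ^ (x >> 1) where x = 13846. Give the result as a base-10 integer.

11549

x = 11011000010110 = 13846
x>>1 = 01101100001011
XOR  = 10110100011101 = 11549
(x ^ (x >> 1) gives the standard binary-reflected Gray code of x.)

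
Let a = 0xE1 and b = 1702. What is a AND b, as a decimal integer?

0xE1 = 00011100001
1702 = 11010100110
AND → 00010100000 = 160

160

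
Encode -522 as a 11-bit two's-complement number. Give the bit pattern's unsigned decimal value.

522 in 11 bits: 01000001010
Invert: 10111110101
Add 1:  10111110110 = 1526
(Check: 2^11 - 522 = 2048 - 522 = 1526.)

1526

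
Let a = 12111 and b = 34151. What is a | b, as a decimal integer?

12111 = 0010111101001111
34151 = 1000010101100111
 OR → 1010111101101111 = 44911

44911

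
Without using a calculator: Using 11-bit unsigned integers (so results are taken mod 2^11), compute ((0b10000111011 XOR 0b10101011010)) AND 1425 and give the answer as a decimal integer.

257

0b10000111011 = 10000111011
0b10101011010 = 10101011010
→ XOR → 00101100001 = 353
1425 = 10110010001
→ AND → 00100000001 = 257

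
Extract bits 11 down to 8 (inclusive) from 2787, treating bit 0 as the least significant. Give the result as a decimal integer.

v = 101011100011
Shift right by 8: 1010
Mask low 4 bits: 1010 = 10

10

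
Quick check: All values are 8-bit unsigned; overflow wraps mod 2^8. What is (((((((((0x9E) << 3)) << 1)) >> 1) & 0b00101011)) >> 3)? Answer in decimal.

0x9E = 10011110
→ << 3 (mod 2^8) → 11110000 = 240
→ << 1 (mod 2^8) → 11100000 = 224
→ >> 1 → 01110000 = 112
0b00101011 = 00101011
→ & → 00100000 = 32
→ >> 3 → 00000100 = 4

4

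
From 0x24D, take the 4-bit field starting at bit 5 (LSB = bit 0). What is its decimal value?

v = 01001001101
Shift right by 5: 010010
Mask low 4 bits: 0010 = 2

2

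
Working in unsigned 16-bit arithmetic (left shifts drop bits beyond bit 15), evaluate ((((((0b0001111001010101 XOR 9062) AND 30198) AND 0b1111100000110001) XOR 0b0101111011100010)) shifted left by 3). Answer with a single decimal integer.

30352

0b0001111001010101 = 0001111001010101
9062 = 0010001101100110
→ XOR → 0011110100110011 = 15667
30198 = 0111010111110110
→ AND → 0011010100110010 = 13618
0b1111100000110001 = 1111100000110001
→ AND → 0011000000110000 = 12336
0b0101111011100010 = 0101111011100010
→ XOR → 0110111011010010 = 28370
→ shifted left by 3 (mod 2^16) → 0111011010010000 = 30352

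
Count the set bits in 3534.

3534 = 110111001110
Count the 1s: 1 + 1 + 1 + 1 + 1 + 1 + 1 + 1 = 8

8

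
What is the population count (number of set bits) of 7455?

7455 = 1110100011111
Count the 1s: 1 + 1 + 1 + 1 + 1 + 1 + 1 + 1 + 1 = 9

9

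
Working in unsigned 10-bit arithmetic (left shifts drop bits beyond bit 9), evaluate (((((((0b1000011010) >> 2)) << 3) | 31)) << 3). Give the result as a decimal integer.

504

0b1000011010 = 1000011010
→ >> 2 → 0010000110 = 134
→ << 3 (mod 2^10) → 0000110000 = 48
31 = 0000011111
→ | → 0000111111 = 63
→ << 3 (mod 2^10) → 0111111000 = 504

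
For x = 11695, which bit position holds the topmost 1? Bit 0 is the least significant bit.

13

11695 = 10110110101111
The topmost 1 is at position 13 (since 2^13 = 8192 ≤ 11695 < 16384).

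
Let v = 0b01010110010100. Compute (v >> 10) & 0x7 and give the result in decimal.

5

v = 01010110010100
Shift right by 10: 0101
Mask low 3 bits: 101 = 5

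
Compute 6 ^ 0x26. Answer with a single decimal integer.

6 = 000110
0x26 = 100110
XOR → 100000 = 32

32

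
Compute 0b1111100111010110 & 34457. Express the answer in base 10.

32912

a = 1111100111010110
34457 = 1000011010011001
AND → 1000000010010000 = 32912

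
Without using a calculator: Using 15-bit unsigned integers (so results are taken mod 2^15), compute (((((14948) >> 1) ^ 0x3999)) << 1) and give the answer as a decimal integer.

18774

14948 = 011101001100100
→ >> 1 → 001110100110010 = 7474
0x3999 = 011100110011001
→ ^ → 010010010101011 = 9387
→ << 1 (mod 2^15) → 100100101010110 = 18774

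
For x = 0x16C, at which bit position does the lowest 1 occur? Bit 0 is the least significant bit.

0x16C = 101101100
Trailing zeros: 2, so the lowest set bit is bit 2 (value 4).

2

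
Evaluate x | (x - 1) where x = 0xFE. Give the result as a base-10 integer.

255

x = 11111110 = 254
x - 1 = 11111101
OR    = 11111111 = 255
(x | (x - 1) sets all bits below the lowest set bit.)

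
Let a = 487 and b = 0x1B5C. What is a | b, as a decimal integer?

7167

487 = 0000111100111
0x1B5C = 1101101011100
 OR → 1101111111111 = 7167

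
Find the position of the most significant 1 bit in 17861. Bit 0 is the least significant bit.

17861 = 100010111000101
The topmost 1 is at position 14 (since 2^14 = 16384 ≤ 17861 < 32768).

14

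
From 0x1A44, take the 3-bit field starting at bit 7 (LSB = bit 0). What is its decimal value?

4

v = 1101001000100
Shift right by 7: 110100
Mask low 3 bits: 100 = 4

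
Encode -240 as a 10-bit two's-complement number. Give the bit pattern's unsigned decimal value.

784

240 in 10 bits: 0011110000
Invert: 1100001111
Add 1:  1100010000 = 784
(Check: 2^10 - 240 = 1024 - 240 = 784.)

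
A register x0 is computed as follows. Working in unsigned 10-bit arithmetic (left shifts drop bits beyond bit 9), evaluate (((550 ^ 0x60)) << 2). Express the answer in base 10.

280

550 = 1000100110
0x60 = 0001100000
→ ^ → 1001000110 = 582
→ << 2 (mod 2^10) → 0100011000 = 280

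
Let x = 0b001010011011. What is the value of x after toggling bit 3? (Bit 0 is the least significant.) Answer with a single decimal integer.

x = 001010011011
bit 3 is currently 1; toggle it via x ^ (1 << 3) = x ^ 8
→ 001010010011 = 659

659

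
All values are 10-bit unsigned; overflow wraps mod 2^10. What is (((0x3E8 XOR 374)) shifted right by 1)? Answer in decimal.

335

0x3E8 = 1111101000
374 = 0101110110
→ XOR → 1010011110 = 670
→ shifted right by 1 → 0101001111 = 335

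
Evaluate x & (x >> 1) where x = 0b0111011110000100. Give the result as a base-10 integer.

x = 111011110000100 = 30596
x>>1 = 011101111000010
AND  = 011001110000000 = 13184
(x & (x >> 1) has a 1 wherever x has two consecutive 1 bits.)

13184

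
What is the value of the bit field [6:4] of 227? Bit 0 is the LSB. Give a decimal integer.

6

v = 011100011
Shift right by 4: 01110
Mask low 3 bits: 110 = 6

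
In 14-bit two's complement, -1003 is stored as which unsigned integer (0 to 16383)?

1003 in 14 bits: 00001111101011
Invert: 11110000010100
Add 1:  11110000010101 = 15381
(Check: 2^14 - 1003 = 16384 - 1003 = 15381.)

15381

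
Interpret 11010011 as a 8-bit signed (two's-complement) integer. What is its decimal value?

pattern = 11010011 (MSB is 1 ⇒ negative)
Invert: 00101100, add 1 → 00101101 = 45, so the value is -45.
(Equivalently: 211 - 2^8 = 211 - 256 = -45.)

-45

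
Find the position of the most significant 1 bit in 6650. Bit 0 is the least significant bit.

12

6650 = 1100111111010
The topmost 1 is at position 12 (since 2^12 = 4096 ≤ 6650 < 8192).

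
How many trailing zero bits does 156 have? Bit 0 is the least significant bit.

2

156 = 10011100
Trailing zeros: 2, so the lowest set bit is bit 2 (value 4).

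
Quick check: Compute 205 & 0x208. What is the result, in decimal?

205 = 0011001101
0x208 = 1000001000
AND → 0000001000 = 8

8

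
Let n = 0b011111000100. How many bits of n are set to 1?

n = 11111000100
Count the 1s: 1 + 1 + 1 + 1 + 1 + 1 = 6

6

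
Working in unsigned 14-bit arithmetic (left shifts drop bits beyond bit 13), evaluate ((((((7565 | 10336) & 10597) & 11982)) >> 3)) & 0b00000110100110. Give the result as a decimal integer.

7565 = 01110110001101
10336 = 10100001100000
→ | → 11110111101101 = 15853
10597 = 10100101100101
→ & → 10100101100101 = 10597
11982 = 10111011001110
→ & → 10100001000100 = 10308
→ >> 3 → 00010100001000 = 1288
0b00000110100110 = 00000110100110
→ & → 00000100000000 = 256

256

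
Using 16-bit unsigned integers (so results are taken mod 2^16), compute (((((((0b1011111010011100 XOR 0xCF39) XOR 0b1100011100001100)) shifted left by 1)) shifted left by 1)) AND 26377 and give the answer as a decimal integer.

16896

0b1011111010011100 = 1011111010011100
0xCF39 = 1100111100111001
→ XOR → 0111000110100101 = 29093
0b1100011100001100 = 1100011100001100
→ XOR → 1011011010101001 = 46761
→ shifted left by 1 (mod 2^16) → 0110110101010010 = 27986
→ shifted left by 1 (mod 2^16) → 1101101010100100 = 55972
26377 = 0110011100001001
→ AND → 0100001000000000 = 16896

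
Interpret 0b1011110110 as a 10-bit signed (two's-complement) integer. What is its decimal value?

-266

pattern = 1011110110 (MSB is 1 ⇒ negative)
Invert: 0100001001, add 1 → 0100001010 = 266, so the value is -266.
(Equivalently: 758 - 2^10 = 758 - 1024 = -266.)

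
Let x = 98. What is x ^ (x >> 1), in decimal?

83

x = 1100010 = 98
x>>1 = 0110001
XOR  = 1010011 = 83
(x ^ (x >> 1) gives the standard binary-reflected Gray code of x.)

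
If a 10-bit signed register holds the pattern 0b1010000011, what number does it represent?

-381

pattern = 1010000011 (MSB is 1 ⇒ negative)
Invert: 0101111100, add 1 → 0101111101 = 381, so the value is -381.
(Equivalently: 643 - 2^10 = 643 - 1024 = -381.)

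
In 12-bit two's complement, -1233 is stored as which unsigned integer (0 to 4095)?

2863

1233 in 12 bits: 010011010001
Invert: 101100101110
Add 1:  101100101111 = 2863
(Check: 2^12 - 1233 = 4096 - 1233 = 2863.)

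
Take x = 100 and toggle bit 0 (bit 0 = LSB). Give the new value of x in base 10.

101

x = 01100100
bit 0 is currently 0; toggle it via x ^ (1 << 0) = x ^ 1
→ 01100101 = 101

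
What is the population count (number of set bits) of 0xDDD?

0xDDD = 110111011101
Count the 1s: 1 + 1 + 1 + 1 + 1 + 1 + 1 + 1 + 1 = 9

9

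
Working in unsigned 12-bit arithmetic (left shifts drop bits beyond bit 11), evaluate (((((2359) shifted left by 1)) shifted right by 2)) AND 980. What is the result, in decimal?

144

2359 = 100100110111
→ shifted left by 1 (mod 2^12) → 001001101110 = 622
→ shifted right by 2 → 000010011011 = 155
980 = 001111010100
→ AND → 000010010000 = 144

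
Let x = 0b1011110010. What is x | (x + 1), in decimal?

x = 1011110010 = 754
x + 1 = 1011110011
OR    = 1011110011 = 755
(x | (x + 1) sets the lowest cleared bit.)

755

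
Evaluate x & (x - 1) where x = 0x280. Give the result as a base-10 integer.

x = 1010000000 = 640
x - 1 = 1001111111
AND   = 1000000000 = 512
(x & (x - 1) clears the lowest set bit of x.)

512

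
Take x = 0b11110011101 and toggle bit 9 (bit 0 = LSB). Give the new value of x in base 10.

1437

x = 11110011101
bit 9 is currently 1; toggle it via x ^ (1 << 9) = x ^ 512
→ 10110011101 = 1437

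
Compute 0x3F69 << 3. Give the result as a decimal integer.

0x3F69 = 00011111101101001
shift left by 3 → 11111101101001000 = 129864
(equivalently, 16233 × 2^3 = 16233 × 8)

129864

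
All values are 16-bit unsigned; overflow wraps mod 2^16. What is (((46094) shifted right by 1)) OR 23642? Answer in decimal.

24159

46094 = 1011010000001110
→ shifted right by 1 → 0101101000000111 = 23047
23642 = 0101110001011010
→ OR → 0101111001011111 = 24159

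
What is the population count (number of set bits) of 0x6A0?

0x6A0 = 11010100000
Count the 1s: 1 + 1 + 1 + 1 = 4

4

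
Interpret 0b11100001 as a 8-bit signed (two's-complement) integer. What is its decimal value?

pattern = 11100001 (MSB is 1 ⇒ negative)
Invert: 00011110, add 1 → 00011111 = 31, so the value is -31.
(Equivalently: 225 - 2^8 = 225 - 256 = -31.)

-31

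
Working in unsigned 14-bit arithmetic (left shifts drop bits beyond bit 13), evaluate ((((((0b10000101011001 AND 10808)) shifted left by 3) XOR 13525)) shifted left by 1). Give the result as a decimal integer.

0b10000101011001 = 10000101011001
10808 = 10101000111000
→ AND → 10000000011000 = 8216
→ shifted left by 3 (mod 2^14) → 00000011000000 = 192
13525 = 11010011010101
→ XOR → 11010000010101 = 13333
→ shifted left by 1 (mod 2^14) → 10100000101010 = 10282

10282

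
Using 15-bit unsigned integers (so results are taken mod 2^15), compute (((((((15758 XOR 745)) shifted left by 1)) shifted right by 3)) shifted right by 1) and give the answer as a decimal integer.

2028

15758 = 011110110001110
745 = 000001011101001
→ XOR → 011111101100111 = 16231
→ shifted left by 1 (mod 2^15) → 111111011001110 = 32462
→ shifted right by 3 → 000111111011001 = 4057
→ shifted right by 1 → 000011111101100 = 2028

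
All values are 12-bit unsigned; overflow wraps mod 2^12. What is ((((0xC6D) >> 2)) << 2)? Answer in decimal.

0xC6D = 110001101101
→ >> 2 → 001100011011 = 795
→ << 2 (mod 2^12) → 110001101100 = 3180

3180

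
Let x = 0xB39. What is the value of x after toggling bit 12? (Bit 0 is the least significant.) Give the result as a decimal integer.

6969

x = 0101100111001
bit 12 is currently 0; toggle it via x ^ (1 << 12) = x ^ 4096
→ 1101100111001 = 6969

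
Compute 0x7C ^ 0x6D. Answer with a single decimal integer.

17

0x7C = 1111100
0x6D = 1101101
XOR → 0010001 = 17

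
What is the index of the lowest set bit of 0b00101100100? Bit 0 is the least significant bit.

0b00101100100 = 101100100
Trailing zeros: 2, so the lowest set bit is bit 2 (value 4).

2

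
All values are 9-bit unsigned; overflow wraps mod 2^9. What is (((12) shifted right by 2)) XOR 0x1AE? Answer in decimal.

429

12 = 000001100
→ shifted right by 2 → 000000011 = 3
0x1AE = 110101110
→ XOR → 110101101 = 429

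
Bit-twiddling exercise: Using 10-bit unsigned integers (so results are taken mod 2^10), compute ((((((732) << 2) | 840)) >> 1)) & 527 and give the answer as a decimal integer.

732 = 1011011100
→ << 2 (mod 2^10) → 1101110000 = 880
840 = 1101001000
→ | → 1101111000 = 888
→ >> 1 → 0110111100 = 444
527 = 1000001111
→ & → 0000001100 = 12

12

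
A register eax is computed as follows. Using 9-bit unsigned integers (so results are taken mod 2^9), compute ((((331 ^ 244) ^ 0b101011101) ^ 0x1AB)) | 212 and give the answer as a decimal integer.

331 = 101001011
244 = 011110100
→ ^ → 110111111 = 447
0b101011101 = 101011101
→ ^ → 011100010 = 226
0x1AB = 110101011
→ ^ → 101001001 = 329
212 = 011010100
→ | → 111011101 = 477

477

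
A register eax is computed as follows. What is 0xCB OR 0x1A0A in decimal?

0xCB = 0000011001011
0x1A0A = 1101000001010
 OR → 1101011001011 = 6859

6859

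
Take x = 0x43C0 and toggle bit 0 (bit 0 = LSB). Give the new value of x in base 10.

17345

x = 100001111000000
bit 0 is currently 0; toggle it via x ^ (1 << 0) = x ^ 1
→ 100001111000001 = 17345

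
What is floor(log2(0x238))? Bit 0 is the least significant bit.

9

0x238 = 1000111000
The topmost 1 is at position 9 (since 2^9 = 512 ≤ 568 < 1024).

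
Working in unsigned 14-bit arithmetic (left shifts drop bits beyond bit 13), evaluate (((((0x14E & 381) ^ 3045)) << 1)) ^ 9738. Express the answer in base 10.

0x14E = 00000101001110
381 = 00000101111101
→ & → 00000101001100 = 332
3045 = 00101111100101
→ ^ → 00101010101001 = 2729
→ << 1 (mod 2^14) → 01010101010010 = 5458
9738 = 10011000001010
→ ^ → 11001101011000 = 13144

13144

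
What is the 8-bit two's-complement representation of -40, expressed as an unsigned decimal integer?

216

40 in 8 bits: 00101000
Invert: 11010111
Add 1:  11011000 = 216
(Check: 2^8 - 40 = 256 - 40 = 216.)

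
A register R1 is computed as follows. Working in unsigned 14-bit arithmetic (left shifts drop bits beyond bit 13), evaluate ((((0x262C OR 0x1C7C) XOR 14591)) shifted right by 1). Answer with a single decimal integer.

833

0x262C = 10011000101100
0x1C7C = 01110001111100
→ OR → 11111001111100 = 15996
14591 = 11100011111111
→ XOR → 00011010000011 = 1667
→ shifted right by 1 → 00001101000001 = 833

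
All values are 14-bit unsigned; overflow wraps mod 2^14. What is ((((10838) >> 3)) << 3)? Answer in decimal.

10832

10838 = 10101001010110
→ >> 3 → 00010101001010 = 1354
→ << 3 (mod 2^14) → 10101001010000 = 10832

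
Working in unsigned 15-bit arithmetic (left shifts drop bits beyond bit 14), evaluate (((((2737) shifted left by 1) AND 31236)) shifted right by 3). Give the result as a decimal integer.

512

2737 = 000101010110001
→ shifted left by 1 (mod 2^15) → 001010101100010 = 5474
31236 = 111101000000100
→ AND → 001000000000000 = 4096
→ shifted right by 3 → 000001000000000 = 512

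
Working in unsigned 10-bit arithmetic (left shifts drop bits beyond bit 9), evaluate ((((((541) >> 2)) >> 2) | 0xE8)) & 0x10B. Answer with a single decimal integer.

9

541 = 1000011101
→ >> 2 → 0010000111 = 135
→ >> 2 → 0000100001 = 33
0xE8 = 0011101000
→ | → 0011101001 = 233
0x10B = 0100001011
→ & → 0000001001 = 9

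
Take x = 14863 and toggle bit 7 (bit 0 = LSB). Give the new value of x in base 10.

14991

x = 11101000001111
bit 7 is currently 0; toggle it via x ^ (1 << 7) = x ^ 128
→ 11101010001111 = 14991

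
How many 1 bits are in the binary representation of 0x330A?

6

0x330A = 11001100001010
Count the 1s: 1 + 1 + 1 + 1 + 1 + 1 = 6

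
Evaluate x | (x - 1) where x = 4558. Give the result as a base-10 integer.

4559

x = 1000111001110 = 4558
x - 1 = 1000111001101
OR    = 1000111001111 = 4559
(x | (x - 1) sets all bits below the lowest set bit.)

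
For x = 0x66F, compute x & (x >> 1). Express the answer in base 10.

x = 11001101111 = 1647
x>>1 = 01100110111
AND  = 01000100111 = 551
(x & (x >> 1) has a 1 wherever x has two consecutive 1 bits.)

551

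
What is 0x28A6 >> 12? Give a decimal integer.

0x28A6 = 10100010100110
shift right by 12 → 00000000000010 = 2
(equivalently, floor(10406 / 4096))

2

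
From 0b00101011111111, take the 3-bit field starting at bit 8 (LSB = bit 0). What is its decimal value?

v = 00101011111111
Shift right by 8: 001010
Mask low 3 bits: 010 = 2

2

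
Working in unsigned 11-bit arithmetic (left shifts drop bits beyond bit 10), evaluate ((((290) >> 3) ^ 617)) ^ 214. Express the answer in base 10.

290 = 00100100010
→ >> 3 → 00000100100 = 36
617 = 01001101001
→ ^ → 01001001101 = 589
214 = 00011010110
→ ^ → 01010011011 = 667

667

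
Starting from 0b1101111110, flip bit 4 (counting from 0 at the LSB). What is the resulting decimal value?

878

x = 1101111110
bit 4 is currently 1; toggle it via x ^ (1 << 4) = x ^ 16
→ 1101101110 = 878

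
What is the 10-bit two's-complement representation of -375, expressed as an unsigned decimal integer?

375 in 10 bits: 0101110111
Invert: 1010001000
Add 1:  1010001001 = 649
(Check: 2^10 - 375 = 1024 - 375 = 649.)

649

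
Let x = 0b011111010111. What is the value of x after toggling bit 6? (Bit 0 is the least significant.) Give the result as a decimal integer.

1943

x = 011111010111
bit 6 is currently 1; toggle it via x ^ (1 << 6) = x ^ 64
→ 011110010111 = 1943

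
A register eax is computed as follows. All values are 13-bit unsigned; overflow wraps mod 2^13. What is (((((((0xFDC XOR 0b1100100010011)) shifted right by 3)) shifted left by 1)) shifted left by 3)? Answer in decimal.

3472

0xFDC = 0111111011100
0b1100100010011 = 1100100010011
→ XOR → 1011011001111 = 5839
→ shifted right by 3 → 0001011011001 = 729
→ shifted left by 1 (mod 2^13) → 0010110110010 = 1458
→ shifted left by 3 (mod 2^13) → 0110110010000 = 3472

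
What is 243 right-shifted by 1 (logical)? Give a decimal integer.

243 = 11110011
shift right by 1 → 01111001 = 121
(equivalently, floor(243 / 2))

121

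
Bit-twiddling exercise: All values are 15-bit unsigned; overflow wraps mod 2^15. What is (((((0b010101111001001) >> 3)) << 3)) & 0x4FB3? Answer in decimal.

0b010101111001001 = 010101111001001
→ >> 3 → 000010101111001 = 1401
→ << 3 (mod 2^15) → 010101111001000 = 11208
0x4FB3 = 100111110110011
→ & → 000101110000000 = 2944

2944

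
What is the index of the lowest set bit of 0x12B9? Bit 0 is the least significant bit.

0x12B9 = 1001010111001
Trailing zeros: 0, so the lowest set bit is bit 0 (value 1).

0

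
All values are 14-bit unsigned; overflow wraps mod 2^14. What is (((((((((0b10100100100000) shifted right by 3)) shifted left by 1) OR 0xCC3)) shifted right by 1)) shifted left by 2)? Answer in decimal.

0b10100100100000 = 10100100100000
→ shifted right by 3 → 00010100100100 = 1316
→ shifted left by 1 (mod 2^14) → 00101001001000 = 2632
0xCC3 = 00110011000011
→ OR → 00111011001011 = 3787
→ shifted right by 1 → 00011101100101 = 1893
→ shifted left by 2 (mod 2^14) → 01110110010100 = 7572

7572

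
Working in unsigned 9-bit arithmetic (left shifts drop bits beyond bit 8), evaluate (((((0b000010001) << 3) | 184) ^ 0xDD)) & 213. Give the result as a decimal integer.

0b000010001 = 000010001
→ << 3 (mod 2^9) → 010001000 = 136
184 = 010111000
→ | → 010111000 = 184
0xDD = 011011101
→ ^ → 001100101 = 101
213 = 011010101
→ & → 001000101 = 69

69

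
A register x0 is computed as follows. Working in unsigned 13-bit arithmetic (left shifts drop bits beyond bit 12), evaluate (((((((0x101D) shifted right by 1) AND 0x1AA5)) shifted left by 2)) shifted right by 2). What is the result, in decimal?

4

0x101D = 1000000011101
→ shifted right by 1 → 0100000001110 = 2062
0x1AA5 = 1101010100101
→ AND → 0100000000100 = 2052
→ shifted left by 2 (mod 2^13) → 0000000010000 = 16
→ shifted right by 2 → 0000000000100 = 4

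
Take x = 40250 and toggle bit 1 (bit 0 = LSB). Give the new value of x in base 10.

40248

x = 1001110100111010
bit 1 is currently 1; toggle it via x ^ (1 << 1) = x ^ 2
→ 1001110100111000 = 40248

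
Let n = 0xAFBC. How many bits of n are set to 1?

0xAFBC = 1010111110111100
Count the 1s: 1 + 1 + 1 + 1 + 1 + 1 + 1 + 1 + 1 + 1 + 1 = 11

11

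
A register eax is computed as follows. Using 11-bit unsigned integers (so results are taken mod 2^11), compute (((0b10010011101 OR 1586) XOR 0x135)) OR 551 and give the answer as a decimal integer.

1967

0b10010011101 = 10010011101
1586 = 11000110010
→ OR → 11010111111 = 1727
0x135 = 00100110101
→ XOR → 11110001010 = 1930
551 = 01000100111
→ OR → 11110101111 = 1967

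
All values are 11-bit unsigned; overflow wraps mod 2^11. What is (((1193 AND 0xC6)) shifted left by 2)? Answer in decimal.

1193 = 10010101001
0xC6 = 00011000110
→ AND → 00010000000 = 128
→ shifted left by 2 (mod 2^11) → 01000000000 = 512

512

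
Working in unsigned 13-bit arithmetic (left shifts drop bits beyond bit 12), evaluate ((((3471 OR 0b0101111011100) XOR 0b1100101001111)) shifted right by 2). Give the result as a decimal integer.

1444

3471 = 0110110001111
0b0101111011100 = 0101111011100
→ OR → 0111111011111 = 4063
0b1100101001111 = 1100101001111
→ XOR → 1011010010000 = 5776
→ shifted right by 2 → 0010110100100 = 1444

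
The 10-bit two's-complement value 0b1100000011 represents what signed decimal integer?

-253

pattern = 1100000011 (MSB is 1 ⇒ negative)
Invert: 0011111100, add 1 → 0011111101 = 253, so the value is -253.
(Equivalently: 771 - 2^10 = 771 - 1024 = -253.)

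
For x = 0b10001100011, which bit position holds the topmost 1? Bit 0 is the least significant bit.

10

0b10001100011 = 10001100011
The topmost 1 is at position 10 (since 2^10 = 1024 ≤ 1123 < 2048).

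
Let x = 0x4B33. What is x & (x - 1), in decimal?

x = 100101100110011 = 19251
x - 1 = 100101100110010
AND   = 100101100110010 = 19250
(x & (x - 1) clears the lowest set bit of x.)

19250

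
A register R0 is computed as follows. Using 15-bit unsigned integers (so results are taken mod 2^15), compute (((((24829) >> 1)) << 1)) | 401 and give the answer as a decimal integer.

25085

24829 = 110000011111101
→ >> 1 → 011000001111110 = 12414
→ << 1 (mod 2^15) → 110000011111100 = 24828
401 = 000000110010001
→ | → 110000111111101 = 25085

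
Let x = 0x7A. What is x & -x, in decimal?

x = 1111010 = 122
-x (two's complement) = …0000110
AND   = 0000010 = 2
(x & -x isolates the lowest set bit of x.)

2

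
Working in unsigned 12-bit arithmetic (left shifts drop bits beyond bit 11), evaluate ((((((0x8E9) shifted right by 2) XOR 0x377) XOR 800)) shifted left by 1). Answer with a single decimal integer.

0x8E9 = 100011101001
→ shifted right by 2 → 001000111010 = 570
0x377 = 001101110111
→ XOR → 000101001101 = 333
800 = 001100100000
→ XOR → 001001101101 = 621
→ shifted left by 1 (mod 2^12) → 010011011010 = 1242

1242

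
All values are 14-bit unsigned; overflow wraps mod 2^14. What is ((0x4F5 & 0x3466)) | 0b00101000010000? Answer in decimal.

3700

0x4F5 = 00010011110101
0x3466 = 11010001100110
→ & → 00010001100100 = 1124
0b00101000010000 = 00101000010000
→ | → 00111001110100 = 3700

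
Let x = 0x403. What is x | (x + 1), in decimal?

1031

x = 10000000011 = 1027
x + 1 = 10000000100
OR    = 10000000111 = 1031
(x | (x + 1) sets the lowest cleared bit.)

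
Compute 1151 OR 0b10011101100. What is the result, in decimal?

1151 = 10001111111
b = 10011101100
 OR → 10011111111 = 1279

1279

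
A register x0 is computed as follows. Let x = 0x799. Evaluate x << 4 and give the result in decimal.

31120

0x799 = 000011110011001
shift left by 4 → 111100110010000 = 31120
(equivalently, 1945 × 2^4 = 1945 × 16)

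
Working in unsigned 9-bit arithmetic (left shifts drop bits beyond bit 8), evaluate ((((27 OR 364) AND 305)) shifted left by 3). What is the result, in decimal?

392

27 = 000011011
364 = 101101100
→ OR → 101111111 = 383
305 = 100110001
→ AND → 100110001 = 305
→ shifted left by 3 (mod 2^9) → 110001000 = 392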